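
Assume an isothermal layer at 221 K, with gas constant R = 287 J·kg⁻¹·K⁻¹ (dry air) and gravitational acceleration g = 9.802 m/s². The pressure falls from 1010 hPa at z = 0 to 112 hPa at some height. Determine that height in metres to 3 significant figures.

Scale height: H = RT/g = 287 × 221 / 9.802 = 6470.8 m.
Invert the barometric formula: z = H ln(P₀/P).
P₀/P = 1010/112 = 9.0179; ln(9.0179) = 2.1992.
z = 6470.8 × 2.1992 = 14231 m.

z ≈ 14200 m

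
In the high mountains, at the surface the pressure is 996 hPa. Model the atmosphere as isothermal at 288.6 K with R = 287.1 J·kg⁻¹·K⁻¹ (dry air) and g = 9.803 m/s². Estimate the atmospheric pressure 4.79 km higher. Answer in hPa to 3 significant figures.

Scale height: H = RT/g = 287.1 × 288.6 / 9.803 = 8452.2 m.
Barometric formula: P = P₀ exp(−z/H).
z/H = 4790.0/8452.2 = 0.56672; exp(−0.56672) = 0.56738.
P = 996 × 0.56738 = 565.11 hPa.

P ≈ 565 hPa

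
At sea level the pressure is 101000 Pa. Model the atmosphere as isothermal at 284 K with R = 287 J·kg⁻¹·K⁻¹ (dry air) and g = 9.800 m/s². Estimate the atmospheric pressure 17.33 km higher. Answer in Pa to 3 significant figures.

Scale height: H = RT/g = 287 × 284 / 9.800 = 8317.1 m.
Barometric formula: P = P₀ exp(−z/H).
z/H = 17330/8317.1 = 2.0837; exp(−2.0837) = 0.12447.
P = 101000 × 0.12447 = 12571 Pa.

P ≈ 12600 Pa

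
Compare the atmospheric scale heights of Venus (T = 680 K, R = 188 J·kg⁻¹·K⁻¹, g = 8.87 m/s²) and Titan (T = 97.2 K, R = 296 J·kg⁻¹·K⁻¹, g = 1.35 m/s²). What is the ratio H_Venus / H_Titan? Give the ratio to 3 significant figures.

H_Venus/H_Titan ≈ 0.676

H = RT/g for each body.
H_Venus = 188 × 680 / 8.87 = 14413 m.
H_Titan = 296 × 97.2 / 1.35 = 21312 m.
H_Venus/H_Titan = 14413/21312 = 0.67629.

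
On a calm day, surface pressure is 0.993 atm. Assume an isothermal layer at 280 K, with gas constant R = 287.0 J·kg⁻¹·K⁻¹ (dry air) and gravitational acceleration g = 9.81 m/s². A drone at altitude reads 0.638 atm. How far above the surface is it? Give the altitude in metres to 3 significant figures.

z ≈ 3620 m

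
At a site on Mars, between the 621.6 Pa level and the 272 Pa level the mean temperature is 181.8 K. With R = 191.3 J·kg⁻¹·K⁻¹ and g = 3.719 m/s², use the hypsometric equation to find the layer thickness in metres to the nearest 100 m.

Δz ≈ 7700 m

Hypsometric equation: Δz = (R T̄/g) ln(P₁/P₂).
R T̄/g = 191.3 × 181.8 / 3.719 = 9351.5 m.
ln(621.6/272) = ln(2.2853) = 0.82650.
Δz = 9351.5 × 0.82650 = 7729.0 m.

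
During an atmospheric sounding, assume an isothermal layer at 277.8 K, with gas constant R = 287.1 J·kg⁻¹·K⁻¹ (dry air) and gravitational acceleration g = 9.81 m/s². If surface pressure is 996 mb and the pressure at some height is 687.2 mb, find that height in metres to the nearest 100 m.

Scale height: H = RT/g = 287.1 × 277.8 / 9.81 = 8130.1 m.
Invert the barometric formula: z = H ln(P₀/P).
P₀/P = 996/687.2 = 1.4494; ln(1.4494) = 0.37115.
z = 8130.1 × 0.37115 = 3017.5 m.

z ≈ 3000 m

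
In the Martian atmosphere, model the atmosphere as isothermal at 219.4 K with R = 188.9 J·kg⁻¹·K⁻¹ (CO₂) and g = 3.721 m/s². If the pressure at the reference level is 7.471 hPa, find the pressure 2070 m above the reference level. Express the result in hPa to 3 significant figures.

P ≈ 6.20 hPa

Scale height: H = RT/g = 188.9 × 219.4 / 3.721 = 11138 m.
Barometric formula: P = P₀ exp(−z/H).
z/H = 2070.0/11138 = 0.18585; exp(−0.18585) = 0.83040.
P = 7.471 × 0.83040 = 6.2039 hPa.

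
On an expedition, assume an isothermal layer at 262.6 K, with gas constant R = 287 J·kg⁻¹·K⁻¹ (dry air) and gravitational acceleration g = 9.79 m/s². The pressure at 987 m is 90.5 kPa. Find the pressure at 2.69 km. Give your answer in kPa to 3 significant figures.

P ≈ 72.5 kPa

Scale height: H = RT/g = 287 × 262.6 / 9.79 = 7698.3 m.
Between two levels, P₂ = P₁ exp(−Δz/H) with Δz = z₂ − z₁.
Δz = 2690.0 − 987.00 = 1703.0 m; Δz/H = 1703.0/7698.3 = 0.22122.
P₂ = 90.5 × exp(−0.22122) = 90.5 × 0.80154 = 72.539 kPa.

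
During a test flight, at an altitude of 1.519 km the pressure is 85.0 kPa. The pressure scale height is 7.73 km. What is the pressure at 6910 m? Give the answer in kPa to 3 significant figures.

P ≈ 42.3 kPa

Between two levels, P₂ = P₁ exp(−Δz/H) with Δz = z₂ − z₁.
Δz = 6910.0 − 1519.0 = 5391.0 m; Δz/H = 5391.0/7730.0 = 0.69741.
P₂ = 85.0 × exp(−0.69741) = 85.0 × 0.49787 = 42.319 kPa.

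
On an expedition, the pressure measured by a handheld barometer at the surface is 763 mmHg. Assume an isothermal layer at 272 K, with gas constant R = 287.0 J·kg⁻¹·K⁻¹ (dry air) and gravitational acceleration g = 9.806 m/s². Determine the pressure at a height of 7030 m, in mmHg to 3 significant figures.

Scale height: H = RT/g = 287.0 × 272 / 9.806 = 7960.8 m.
Barometric formula: P = P₀ exp(−z/H).
z/H = 7030.0/7960.8 = 0.88308; exp(−0.88308) = 0.41351.
P = 763 × 0.41351 = 315.51 mmHg.

P ≈ 316 mmHg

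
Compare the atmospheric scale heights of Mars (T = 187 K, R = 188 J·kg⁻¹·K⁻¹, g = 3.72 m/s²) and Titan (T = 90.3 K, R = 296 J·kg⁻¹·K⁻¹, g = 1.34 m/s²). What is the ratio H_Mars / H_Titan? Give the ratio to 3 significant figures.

H = RT/g for each body.
H_Mars = 188 × 187 / 3.72 = 9450.5 m.
H_Titan = 296 × 90.3 / 1.34 = 19947 m.
H_Mars/H_Titan = 9450.5/19947 = 0.47378.

H_Mars/H_Titan ≈ 0.474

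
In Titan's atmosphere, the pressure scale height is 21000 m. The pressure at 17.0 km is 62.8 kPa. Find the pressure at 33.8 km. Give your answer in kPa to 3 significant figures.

P ≈ 28.2 kPa

Between two levels, P₂ = P₁ exp(−Δz/H) with Δz = z₂ − z₁.
Δz = 33800 − 17000 = 16800 m; Δz/H = 16800/21000 = 0.80000.
P₂ = 62.8 × exp(−0.80000) = 62.8 × 0.44933 = 28.218 kPa.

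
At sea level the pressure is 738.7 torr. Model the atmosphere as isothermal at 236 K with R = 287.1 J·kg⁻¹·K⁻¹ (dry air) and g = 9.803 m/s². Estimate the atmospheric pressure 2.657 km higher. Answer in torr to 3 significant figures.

P ≈ 503 torr

Scale height: H = RT/g = 287.1 × 236 / 9.803 = 6911.7 m.
Barometric formula: P = P₀ exp(−z/H).
z/H = 2657.0/6911.7 = 0.38442; exp(−0.38442) = 0.68085.
P = 738.7 × 0.68085 = 502.94 torr.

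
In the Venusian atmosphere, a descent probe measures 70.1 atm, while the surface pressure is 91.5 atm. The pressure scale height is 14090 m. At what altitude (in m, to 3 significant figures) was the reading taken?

Invert the barometric formula: z = H ln(P₀/P).
P₀/P = 91.5/70.1 = 1.3053; ln(1.3053) = 0.26643.
z = 14090 × 0.26643 = 3754.0 m.

z ≈ 3750 m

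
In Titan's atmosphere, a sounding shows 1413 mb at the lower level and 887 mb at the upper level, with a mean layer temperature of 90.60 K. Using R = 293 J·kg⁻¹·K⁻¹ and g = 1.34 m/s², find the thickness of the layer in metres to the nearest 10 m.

Δz ≈ 9220 m

Hypsometric equation: Δz = (R T̄/g) ln(P₁/P₂).
R T̄/g = 293 × 90.60 / 1.34 = 19810 m.
ln(1413/887) = ln(1.5930) = 0.46562.
Δz = 19810 × 0.46562 = 9223.9 m.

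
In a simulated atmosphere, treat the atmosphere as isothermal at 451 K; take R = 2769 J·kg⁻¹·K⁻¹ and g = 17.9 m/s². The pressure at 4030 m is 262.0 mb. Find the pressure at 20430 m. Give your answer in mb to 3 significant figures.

Scale height: H = RT/g = 2769 × 451 / 17.9 = 69766 m.
Between two levels, P₂ = P₁ exp(−Δz/H) with Δz = z₂ − z₁.
Δz = 20430 − 4030.0 = 16400 m; Δz/H = 16400/69766 = 0.23507.
P₂ = 262.0 × exp(−0.23507) = 262.0 × 0.79052 = 207.12 mb.

P ≈ 207 mb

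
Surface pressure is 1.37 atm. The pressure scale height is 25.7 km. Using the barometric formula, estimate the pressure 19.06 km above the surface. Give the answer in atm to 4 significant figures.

P ≈ 0.6526 atm

Barometric formula: P = P₀ exp(−z/H).
z/H = 19060/25700 = 0.74163; exp(−0.74163) = 0.47634.
P = 1.37 × 0.47634 = 0.65259 atm.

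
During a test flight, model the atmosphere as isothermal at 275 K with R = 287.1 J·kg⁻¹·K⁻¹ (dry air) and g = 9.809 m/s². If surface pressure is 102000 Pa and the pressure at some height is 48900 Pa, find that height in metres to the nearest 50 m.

Scale height: H = RT/g = 287.1 × 275 / 9.809 = 8049.0 m.
Invert the barometric formula: z = H ln(P₀/P).
P₀/P = 102000/48900 = 2.0859; ln(2.0859) = 0.73520.
z = 8049.0 × 0.73520 = 5917.6 m.

z ≈ 5900 m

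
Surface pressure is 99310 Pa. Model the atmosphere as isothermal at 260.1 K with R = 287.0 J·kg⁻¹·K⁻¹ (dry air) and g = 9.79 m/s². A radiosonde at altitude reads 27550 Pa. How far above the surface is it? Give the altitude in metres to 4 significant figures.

z ≈ 9777 m

Scale height: H = RT/g = 287.0 × 260.1 / 9.79 = 7625.0 m.
Invert the barometric formula: z = H ln(P₀/P).
P₀/P = 99310/27550 = 3.6047; ln(3.6047) = 1.2822.
z = 7625.0 × 1.2822 = 9776.8 m.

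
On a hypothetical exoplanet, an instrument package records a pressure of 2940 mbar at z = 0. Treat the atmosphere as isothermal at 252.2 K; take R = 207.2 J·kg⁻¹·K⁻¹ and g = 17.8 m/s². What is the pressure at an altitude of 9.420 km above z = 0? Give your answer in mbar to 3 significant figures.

P ≈ 119 mbar

Scale height: H = RT/g = 207.2 × 252.2 / 17.8 = 2935.7 m.
Barometric formula: P = P₀ exp(−z/H).
z/H = 9420.0/2935.7 = 3.2088; exp(−3.2088) = 0.040405.
P = 2940 × 0.040405 = 118.79 mbar.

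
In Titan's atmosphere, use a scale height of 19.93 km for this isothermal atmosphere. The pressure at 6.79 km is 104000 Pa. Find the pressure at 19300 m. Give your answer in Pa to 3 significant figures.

P ≈ 55500 Pa

Between two levels, P₂ = P₁ exp(−Δz/H) with Δz = z₂ − z₁.
Δz = 19300 − 6790.0 = 12510 m; Δz/H = 12510/19930 = 0.62770.
P₂ = 104000 × exp(−0.62770) = 104000 × 0.53382 = 55517 Pa.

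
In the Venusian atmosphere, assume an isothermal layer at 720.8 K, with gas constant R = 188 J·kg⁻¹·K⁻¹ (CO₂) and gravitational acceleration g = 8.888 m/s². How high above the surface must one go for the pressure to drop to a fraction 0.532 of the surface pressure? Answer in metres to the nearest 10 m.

Scale height: H = RT/g = 188 × 720.8 / 8.888 = 15246 m.
Set P/P₀ = exp(−z/H) = 0.532, so z = −H ln(0.532).
−ln(0.532) = 0.63111; z = 15246 × 0.63111 = 9621.9 m.

z ≈ 9620 m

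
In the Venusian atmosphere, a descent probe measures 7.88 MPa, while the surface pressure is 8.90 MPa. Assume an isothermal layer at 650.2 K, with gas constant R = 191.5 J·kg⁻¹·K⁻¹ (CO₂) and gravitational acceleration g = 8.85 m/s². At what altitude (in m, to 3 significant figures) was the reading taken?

Scale height: H = RT/g = 191.5 × 650.2 / 8.85 = 14069 m.
Invert the barometric formula: z = H ln(P₀/P).
P₀/P = 8.90/7.88 = 1.1294; ln(1.1294) = 0.12169.
z = 14069 × 0.12169 = 1712.1 m.

z ≈ 1710 m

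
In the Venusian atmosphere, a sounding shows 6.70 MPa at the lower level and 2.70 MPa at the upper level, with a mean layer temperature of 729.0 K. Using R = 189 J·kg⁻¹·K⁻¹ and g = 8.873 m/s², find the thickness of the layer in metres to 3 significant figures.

Δz ≈ 14100 m

Hypsometric equation: Δz = (R T̄/g) ln(P₁/P₂).
R T̄/g = 189 × 729.0 / 8.873 = 15528 m.
ln(6.70/2.70) = ln(2.4815) = 0.90886.
Δz = 15528 × 0.90886 = 14113 m.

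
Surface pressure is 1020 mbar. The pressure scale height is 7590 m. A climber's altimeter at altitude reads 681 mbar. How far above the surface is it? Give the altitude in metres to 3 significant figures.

z ≈ 3070 m

Invert the barometric formula: z = H ln(P₀/P).
P₀/P = 1020/681 = 1.4978; ln(1.4978) = 0.40400.
z = 7590.0 × 0.40400 = 3066.4 m.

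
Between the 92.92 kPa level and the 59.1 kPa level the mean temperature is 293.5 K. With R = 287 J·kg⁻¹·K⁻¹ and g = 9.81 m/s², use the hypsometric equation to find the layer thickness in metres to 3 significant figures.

Δz ≈ 3890 m

Hypsometric equation: Δz = (R T̄/g) ln(P₁/P₂).
R T̄/g = 287 × 293.5 / 9.81 = 8586.6 m.
ln(92.92/59.1) = ln(1.5723) = 0.45254.
Δz = 8586.6 × 0.45254 = 3885.8 m.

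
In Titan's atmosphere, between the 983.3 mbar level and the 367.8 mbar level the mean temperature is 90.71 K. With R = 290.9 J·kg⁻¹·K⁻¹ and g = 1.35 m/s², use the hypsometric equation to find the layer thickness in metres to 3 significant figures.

Δz ≈ 19200 m

Hypsometric equation: Δz = (R T̄/g) ln(P₁/P₂).
R T̄/g = 290.9 × 90.71 / 1.35 = 19546 m.
ln(983.3/367.8) = ln(2.6735) = 0.98339.
Δz = 19546 × 0.98339 = 19221 m.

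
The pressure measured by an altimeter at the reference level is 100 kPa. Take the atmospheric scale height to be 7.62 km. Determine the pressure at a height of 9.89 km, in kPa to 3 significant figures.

Barometric formula: P = P₀ exp(−z/H).
z/H = 9890.0/7620.0 = 1.2979; exp(−1.2979) = 0.27310.
P = 100 × 0.27310 = 27.310 kPa.

P ≈ 27.3 kPa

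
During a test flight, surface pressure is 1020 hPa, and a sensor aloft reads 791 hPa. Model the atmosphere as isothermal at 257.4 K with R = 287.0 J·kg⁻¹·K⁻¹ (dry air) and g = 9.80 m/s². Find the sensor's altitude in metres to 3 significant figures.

z ≈ 1920 m

Scale height: H = RT/g = 287.0 × 257.4 / 9.80 = 7538.1 m.
Invert the barometric formula: z = H ln(P₀/P).
P₀/P = 1020/791 = 1.2895; ln(1.2895) = 0.25425.
z = 7538.1 × 0.25425 = 1916.6 m.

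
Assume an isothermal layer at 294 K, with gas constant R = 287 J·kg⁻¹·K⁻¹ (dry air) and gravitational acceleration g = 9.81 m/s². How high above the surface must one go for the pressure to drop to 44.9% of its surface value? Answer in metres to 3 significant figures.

Scale height: H = RT/g = 287 × 294 / 9.81 = 8601.2 m.
Set P/P₀ = exp(−z/H) = 0.449, so z = −H ln(0.449).
−ln(0.449) = 0.80073; z = 8601.2 × 0.80073 = 6887.2 m.

z ≈ 6890 m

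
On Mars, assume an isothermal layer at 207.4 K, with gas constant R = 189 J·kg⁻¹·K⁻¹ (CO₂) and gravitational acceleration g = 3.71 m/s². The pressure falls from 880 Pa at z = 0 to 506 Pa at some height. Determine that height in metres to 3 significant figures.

Scale height: H = RT/g = 189 × 207.4 / 3.71 = 10566 m.
Invert the barometric formula: z = H ln(P₀/P).
P₀/P = 880/506 = 1.7391; ln(1.7391) = 0.55337.
z = 10566 × 0.55337 = 5846.9 m.

z ≈ 5850 m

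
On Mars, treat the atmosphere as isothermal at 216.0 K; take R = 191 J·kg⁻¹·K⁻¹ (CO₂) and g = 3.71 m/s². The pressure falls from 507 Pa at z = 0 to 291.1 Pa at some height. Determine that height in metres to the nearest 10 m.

Scale height: H = RT/g = 191 × 216.0 / 3.71 = 11120 m.
Invert the barometric formula: z = H ln(P₀/P).
P₀/P = 507/291.1 = 1.7417; ln(1.7417) = 0.55486.
z = 11120 × 0.55486 = 6170.0 m.

z ≈ 6170 m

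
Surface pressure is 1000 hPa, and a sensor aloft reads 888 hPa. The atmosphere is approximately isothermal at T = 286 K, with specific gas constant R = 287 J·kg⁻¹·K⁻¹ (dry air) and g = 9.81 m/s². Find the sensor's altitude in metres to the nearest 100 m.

z ≈ 1000 m

Scale height: H = RT/g = 287 × 286 / 9.81 = 8367.2 m.
Invert the barometric formula: z = H ln(P₀/P).
P₀/P = 1000/888 = 1.1261; ln(1.1261) = 0.11876.
z = 8367.2 × 0.11876 = 993.69 m.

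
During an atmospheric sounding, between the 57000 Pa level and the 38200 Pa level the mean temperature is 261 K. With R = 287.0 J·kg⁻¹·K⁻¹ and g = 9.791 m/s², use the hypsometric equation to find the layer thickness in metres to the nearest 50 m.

Δz ≈ 3050 m

Hypsometric equation: Δz = (R T̄/g) ln(P₁/P₂).
R T̄/g = 287.0 × 261 / 9.791 = 7650.6 m.
ln(57000/38200) = ln(1.4921) = 0.40018.
Δz = 7650.6 × 0.40018 = 3061.6 m.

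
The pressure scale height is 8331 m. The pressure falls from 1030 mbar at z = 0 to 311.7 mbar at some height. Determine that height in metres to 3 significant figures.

z ≈ 9960 m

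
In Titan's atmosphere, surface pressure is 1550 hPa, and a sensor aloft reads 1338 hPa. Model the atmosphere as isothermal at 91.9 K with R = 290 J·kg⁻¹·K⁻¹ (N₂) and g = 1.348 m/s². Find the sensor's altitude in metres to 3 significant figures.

z ≈ 2910 m

Scale height: H = RT/g = 290 × 91.9 / 1.348 = 19771 m.
Invert the barometric formula: z = H ln(P₀/P).
P₀/P = 1550/1338 = 1.1584; ln(1.1584) = 0.14704.
z = 19771 × 0.14704 = 2907.1 m.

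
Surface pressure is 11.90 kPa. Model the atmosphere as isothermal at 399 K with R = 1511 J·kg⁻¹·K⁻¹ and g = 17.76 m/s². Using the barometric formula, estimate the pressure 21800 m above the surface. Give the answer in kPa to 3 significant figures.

Scale height: H = RT/g = 1511 × 399 / 17.76 = 33946 m.
Barometric formula: P = P₀ exp(−z/H).
z/H = 21800/33946 = 0.64220; exp(−0.64220) = 0.52613.
P = 11.90 × 0.52613 = 6.2609 kPa.

P ≈ 6.26 kPa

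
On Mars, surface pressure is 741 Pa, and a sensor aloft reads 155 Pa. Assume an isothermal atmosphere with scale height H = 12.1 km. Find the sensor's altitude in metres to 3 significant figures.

Invert the barometric formula: z = H ln(P₀/P).
P₀/P = 741/155 = 4.7806; ln(4.7806) = 1.5646.
z = 12100 × 1.5646 = 18932 m.

z ≈ 18900 m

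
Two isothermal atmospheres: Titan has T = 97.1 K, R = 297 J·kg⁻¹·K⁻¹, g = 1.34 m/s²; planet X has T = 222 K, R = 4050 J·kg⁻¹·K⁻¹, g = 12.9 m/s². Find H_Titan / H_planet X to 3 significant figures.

H = RT/g for each body.
H_Titan = 297 × 97.1 / 1.34 = 21521 m.
H_planet X = 4050 × 222 / 12.9 = 69698 m.
H_Titan/H_planet X = 21521/69698 = 0.30878.

H_Titan/H_planet X ≈ 0.309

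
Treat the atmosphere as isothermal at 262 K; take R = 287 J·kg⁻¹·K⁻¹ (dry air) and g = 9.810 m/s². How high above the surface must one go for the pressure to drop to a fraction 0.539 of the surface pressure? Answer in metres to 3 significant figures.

Scale height: H = RT/g = 287 × 262 / 9.810 = 7665.0 m.
Set P/P₀ = exp(−z/H) = 0.539, so z = −H ln(0.539).
−ln(0.539) = 0.61804; z = 7665.0 × 0.61804 = 4737.3 m.

z ≈ 4740 m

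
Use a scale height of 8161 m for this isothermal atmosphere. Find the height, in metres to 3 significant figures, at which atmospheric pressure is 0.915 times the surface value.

z ≈ 725 m

Set P/P₀ = exp(−z/H) = 0.915, so z = −H ln(0.915).
−ln(0.915) = 0.088831; z = 8161.0 × 0.088831 = 724.95 m.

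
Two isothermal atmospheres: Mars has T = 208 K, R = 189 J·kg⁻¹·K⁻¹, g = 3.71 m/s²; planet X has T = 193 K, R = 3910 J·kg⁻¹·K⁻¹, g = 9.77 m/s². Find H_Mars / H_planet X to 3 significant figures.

H_Mars/H_planet X ≈ 0.137

H = RT/g for each body.
H_Mars = 189 × 208 / 3.71 = 10596 m.
H_planet X = 3910 × 193 / 9.77 = 77240 m.
H_Mars/H_planet X = 10596/77240 = 0.13718.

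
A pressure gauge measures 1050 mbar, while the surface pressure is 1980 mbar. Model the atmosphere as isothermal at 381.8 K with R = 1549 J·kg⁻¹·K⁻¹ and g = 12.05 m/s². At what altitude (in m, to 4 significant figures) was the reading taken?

z ≈ 31130 m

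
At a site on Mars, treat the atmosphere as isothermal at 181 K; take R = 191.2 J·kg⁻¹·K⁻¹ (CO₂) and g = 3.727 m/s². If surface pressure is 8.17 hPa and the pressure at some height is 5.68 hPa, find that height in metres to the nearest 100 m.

z ≈ 3400 m

Scale height: H = RT/g = 191.2 × 181 / 3.727 = 9285.5 m.
Invert the barometric formula: z = H ln(P₀/P).
P₀/P = 8.17/5.68 = 1.4384; ln(1.4384) = 0.36353.
z = 9285.5 × 0.36353 = 3375.6 m.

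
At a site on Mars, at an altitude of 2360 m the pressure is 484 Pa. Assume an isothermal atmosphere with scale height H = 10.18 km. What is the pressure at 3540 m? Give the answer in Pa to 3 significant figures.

P ≈ 431 Pa

Between two levels, P₂ = P₁ exp(−Δz/H) with Δz = z₂ − z₁.
Δz = 3540.0 − 2360.0 = 1180.0 m; Δz/H = 1180.0/10180 = 0.11591.
P₂ = 484 × exp(−0.11591) = 484 × 0.89056 = 431.03 Pa.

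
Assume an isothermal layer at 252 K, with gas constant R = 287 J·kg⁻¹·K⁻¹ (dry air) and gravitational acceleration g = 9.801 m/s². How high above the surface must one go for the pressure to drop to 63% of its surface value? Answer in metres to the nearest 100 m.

Scale height: H = RT/g = 287 × 252 / 9.801 = 7379.2 m.
Set P/P₀ = exp(−z/H) = 0.63, so z = −H ln(0.63).
−ln(0.63) = 0.46204; z = 7379.2 × 0.46204 = 3409.5 m.

z ≈ 3400 m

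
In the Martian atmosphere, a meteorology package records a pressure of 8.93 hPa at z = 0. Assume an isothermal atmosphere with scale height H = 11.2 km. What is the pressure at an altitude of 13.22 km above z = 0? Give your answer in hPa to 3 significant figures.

Barometric formula: P = P₀ exp(−z/H).
z/H = 13220/11200 = 1.1804; exp(−1.1804) = 0.30716.
P = 8.93 × 0.30716 = 2.7429 hPa.

P ≈ 2.74 hPa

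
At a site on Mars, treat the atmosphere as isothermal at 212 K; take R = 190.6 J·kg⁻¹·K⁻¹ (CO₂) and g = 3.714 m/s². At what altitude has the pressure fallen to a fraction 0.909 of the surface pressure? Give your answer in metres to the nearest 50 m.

Scale height: H = RT/g = 190.6 × 212 / 3.714 = 10880 m.
Set P/P₀ = exp(−z/H) = 0.909, so z = −H ln(0.909).
−ln(0.909) = 0.095410; z = 10880 × 0.095410 = 1038.1 m.

z ≈ 1050 m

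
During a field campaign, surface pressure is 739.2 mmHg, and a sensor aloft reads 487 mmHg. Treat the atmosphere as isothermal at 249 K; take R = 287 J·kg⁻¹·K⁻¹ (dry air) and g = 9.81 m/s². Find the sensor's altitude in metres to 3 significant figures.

Scale height: H = RT/g = 287 × 249 / 9.81 = 7284.7 m.
Invert the barometric formula: z = H ln(P₀/P).
P₀/P = 739.2/487 = 1.5179; ln(1.5179) = 0.41733.
z = 7284.7 × 0.41733 = 3040.1 m.

z ≈ 3040 m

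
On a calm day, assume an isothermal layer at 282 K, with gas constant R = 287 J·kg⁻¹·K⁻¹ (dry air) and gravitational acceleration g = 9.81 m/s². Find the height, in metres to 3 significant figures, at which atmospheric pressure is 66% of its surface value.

z ≈ 3430 m

Scale height: H = RT/g = 287 × 282 / 9.81 = 8250.2 m.
Set P/P₀ = exp(−z/H) = 0.66, so z = −H ln(0.66).
−ln(0.66) = 0.41552; z = 8250.2 × 0.41552 = 3428.1 m.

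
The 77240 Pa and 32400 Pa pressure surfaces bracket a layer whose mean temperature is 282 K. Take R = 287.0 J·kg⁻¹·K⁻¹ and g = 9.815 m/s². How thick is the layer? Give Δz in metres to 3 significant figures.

Hypsometric equation: Δz = (R T̄/g) ln(P₁/P₂).
R T̄/g = 287.0 × 282 / 9.815 = 8246.0 m.
ln(77240/32400) = ln(2.3840) = 0.86878.
Δz = 8246.0 × 0.86878 = 7164.0 m.

Δz ≈ 7160 m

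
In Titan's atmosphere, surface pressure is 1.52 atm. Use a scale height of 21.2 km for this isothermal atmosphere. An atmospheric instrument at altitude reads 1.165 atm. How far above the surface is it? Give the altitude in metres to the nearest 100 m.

z ≈ 5600 m

Invert the barometric formula: z = H ln(P₀/P).
P₀/P = 1.52/1.165 = 1.3047; ln(1.3047) = 0.26597.
z = 21200 × 0.26597 = 5638.6 m.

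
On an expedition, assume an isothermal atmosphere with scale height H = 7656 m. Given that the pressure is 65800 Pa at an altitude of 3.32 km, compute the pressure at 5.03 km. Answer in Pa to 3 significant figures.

Between two levels, P₂ = P₁ exp(−Δz/H) with Δz = z₂ − z₁.
Δz = 5030.0 − 3320.0 = 1710.0 m; Δz/H = 1710.0/7656.0 = 0.22335.
P₂ = 65800 × exp(−0.22335) = 65800 × 0.79983 = 52629 Pa.

P ≈ 52600 Pa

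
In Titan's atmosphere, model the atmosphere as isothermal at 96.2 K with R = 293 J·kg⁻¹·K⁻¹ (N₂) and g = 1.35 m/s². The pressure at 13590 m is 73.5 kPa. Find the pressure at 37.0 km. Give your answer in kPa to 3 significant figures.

P ≈ 24.0 kPa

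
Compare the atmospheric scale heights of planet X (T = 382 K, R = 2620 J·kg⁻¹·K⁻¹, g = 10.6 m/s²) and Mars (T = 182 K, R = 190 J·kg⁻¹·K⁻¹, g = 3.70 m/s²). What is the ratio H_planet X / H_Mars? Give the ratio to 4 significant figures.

H = RT/g for each body.
H_planet X = 2620 × 382 / 10.6 = 94419 m.
H_Mars = 190 × 182 / 3.70 = 9345.9 m.
H_planet X/H_Mars = 94419/9345.9 = 10.103.

H_planet X/H_Mars ≈ 10.10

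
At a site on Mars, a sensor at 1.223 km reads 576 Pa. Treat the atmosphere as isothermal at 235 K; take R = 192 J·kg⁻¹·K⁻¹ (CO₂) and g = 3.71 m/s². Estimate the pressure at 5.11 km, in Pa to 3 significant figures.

P ≈ 418 Pa

Scale height: H = RT/g = 192 × 235 / 3.71 = 12162 m.
Between two levels, P₂ = P₁ exp(−Δz/H) with Δz = z₂ − z₁.
Δz = 5110.0 − 1223.0 = 3887.0 m; Δz/H = 3887.0/12162 = 0.31960.
P₂ = 576 × exp(−0.31960) = 576 × 0.72644 = 418.43 Pa.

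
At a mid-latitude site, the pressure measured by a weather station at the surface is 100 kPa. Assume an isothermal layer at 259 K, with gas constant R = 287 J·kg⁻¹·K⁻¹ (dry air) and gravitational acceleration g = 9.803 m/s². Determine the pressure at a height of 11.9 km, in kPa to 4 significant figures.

P ≈ 20.82 kPa

Scale height: H = RT/g = 287 × 259 / 9.803 = 7582.7 m.
Barometric formula: P = P₀ exp(−z/H).
z/H = 11900/7582.7 = 1.5694; exp(−1.5694) = 0.20817.
P = 100 × 0.20817 = 20.817 kPa.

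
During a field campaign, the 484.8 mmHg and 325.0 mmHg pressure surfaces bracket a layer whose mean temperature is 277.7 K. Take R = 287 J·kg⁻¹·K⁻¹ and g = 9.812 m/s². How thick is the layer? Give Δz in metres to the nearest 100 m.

Δz ≈ 3200 m

Hypsometric equation: Δz = (R T̄/g) ln(P₁/P₂).
R T̄/g = 287 × 277.7 / 9.812 = 8122.7 m.
ln(484.8/325.0) = ln(1.4917) = 0.39992.
Δz = 8122.7 × 0.39992 = 3248.4 m.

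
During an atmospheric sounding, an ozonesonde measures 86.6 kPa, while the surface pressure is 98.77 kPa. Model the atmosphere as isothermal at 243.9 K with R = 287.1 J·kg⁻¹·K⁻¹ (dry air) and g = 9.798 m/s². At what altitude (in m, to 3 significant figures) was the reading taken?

Scale height: H = RT/g = 287.1 × 243.9 / 9.798 = 7146.7 m.
Invert the barometric formula: z = H ln(P₀/P).
P₀/P = 98.77/86.6 = 1.1405; ln(1.1405) = 0.13147.
z = 7146.7 × 0.13147 = 939.58 m.

z ≈ 940 m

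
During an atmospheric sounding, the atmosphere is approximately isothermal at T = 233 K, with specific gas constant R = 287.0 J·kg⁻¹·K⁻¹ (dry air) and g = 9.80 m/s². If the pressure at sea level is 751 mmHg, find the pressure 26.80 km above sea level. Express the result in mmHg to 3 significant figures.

P ≈ 14.8 mmHg

Scale height: H = RT/g = 287.0 × 233 / 9.80 = 6823.6 m.
Barometric formula: P = P₀ exp(−z/H).
z/H = 26800/6823.6 = 3.9275; exp(−3.9275) = 0.019693.
P = 751 × 0.019693 = 14.789 mmHg.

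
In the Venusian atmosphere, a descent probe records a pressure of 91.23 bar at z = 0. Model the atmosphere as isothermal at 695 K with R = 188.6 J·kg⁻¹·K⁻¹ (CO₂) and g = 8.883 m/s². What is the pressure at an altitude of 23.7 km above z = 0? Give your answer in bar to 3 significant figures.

P ≈ 18.3 bar

Scale height: H = RT/g = 188.6 × 695 / 8.883 = 14756 m.
Barometric formula: P = P₀ exp(−z/H).
z/H = 23700/14756 = 1.6061; exp(−1.6061) = 0.20067.
P = 91.23 × 0.20067 = 18.307 bar.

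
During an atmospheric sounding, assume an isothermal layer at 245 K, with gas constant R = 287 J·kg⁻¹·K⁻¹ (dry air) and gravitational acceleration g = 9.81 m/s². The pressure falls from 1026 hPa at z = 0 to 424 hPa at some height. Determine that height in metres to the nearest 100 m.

z ≈ 6300 m

Scale height: H = RT/g = 287 × 245 / 9.81 = 7167.7 m.
Invert the barometric formula: z = H ln(P₀/P).
P₀/P = 1026/424 = 2.4198; ln(2.4198) = 0.88368.
z = 7167.7 × 0.88368 = 6334.0 m.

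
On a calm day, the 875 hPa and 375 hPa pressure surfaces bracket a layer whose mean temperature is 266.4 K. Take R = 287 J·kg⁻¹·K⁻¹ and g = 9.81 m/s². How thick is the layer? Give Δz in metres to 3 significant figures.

Hypsometric equation: Δz = (R T̄/g) ln(P₁/P₂).
R T̄/g = 287 × 266.4 / 9.81 = 7793.8 m.
ln(875/375) = ln(2.3333) = 0.84728.
Δz = 7793.8 × 0.84728 = 6603.5 m.

Δz ≈ 6600 m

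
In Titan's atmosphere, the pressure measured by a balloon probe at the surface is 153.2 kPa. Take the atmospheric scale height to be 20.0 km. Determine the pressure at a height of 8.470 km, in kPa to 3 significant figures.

P ≈ 100 kPa

Barometric formula: P = P₀ exp(−z/H).
z/H = 8470.0/20000 = 0.42350; exp(−0.42350) = 0.65475.
P = 153.2 × 0.65475 = 100.31 kPa.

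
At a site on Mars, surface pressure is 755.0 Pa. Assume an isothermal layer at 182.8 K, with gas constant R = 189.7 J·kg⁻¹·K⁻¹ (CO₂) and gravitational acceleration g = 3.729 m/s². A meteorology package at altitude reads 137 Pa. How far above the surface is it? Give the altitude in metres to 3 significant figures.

z ≈ 15900 m

Scale height: H = RT/g = 189.7 × 182.8 / 3.729 = 9299.3 m.
Invert the barometric formula: z = H ln(P₀/P).
P₀/P = 755.0/137 = 5.5109; ln(5.5109) = 1.7067.
z = 9299.3 × 1.7067 = 15871 m.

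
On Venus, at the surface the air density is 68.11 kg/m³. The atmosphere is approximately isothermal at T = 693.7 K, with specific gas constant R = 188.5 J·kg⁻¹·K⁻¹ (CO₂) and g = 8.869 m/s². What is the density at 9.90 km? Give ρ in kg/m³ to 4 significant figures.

ρ ≈ 34.80 kg/m³

Scale height: H = RT/g = 188.5 × 693.7 / 8.869 = 14744 m.
In an isothermal atmosphere, density decays like pressure: ρ = ρ₀ exp(−z/H).
z/H = 9900.0/14744 = 0.67146; exp(−0.67146) = 0.51096.
ρ = 68.11 × 0.51096 = 34.801 kg/m³.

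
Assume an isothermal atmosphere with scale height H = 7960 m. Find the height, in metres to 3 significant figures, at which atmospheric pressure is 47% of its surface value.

Set P/P₀ = exp(−z/H) = 0.47, so z = −H ln(0.47).
−ln(0.47) = 0.75502; z = 7960.0 × 0.75502 = 6010.0 m.

z ≈ 6010 m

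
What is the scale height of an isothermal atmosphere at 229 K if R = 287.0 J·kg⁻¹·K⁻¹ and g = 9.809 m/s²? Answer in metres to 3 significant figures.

The scale height of an isothermal atmosphere is H = RT/g.
H = 287.0 × 229 / 9.809 = 65723/9.809 = 6700.3 m.

H ≈ 6700 m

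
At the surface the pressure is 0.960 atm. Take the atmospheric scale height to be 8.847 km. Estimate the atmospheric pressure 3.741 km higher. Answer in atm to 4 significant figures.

P ≈ 0.6290 atm

Barometric formula: P = P₀ exp(−z/H).
z/H = 3741.0/8847.0 = 0.42286; exp(−0.42286) = 0.65517.
P = 0.960 × 0.65517 = 0.62896 atm.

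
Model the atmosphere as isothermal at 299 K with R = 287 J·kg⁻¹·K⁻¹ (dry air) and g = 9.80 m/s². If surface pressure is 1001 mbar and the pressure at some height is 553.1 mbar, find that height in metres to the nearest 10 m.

z ≈ 5190 m

Scale height: H = RT/g = 287 × 299 / 9.80 = 8756.4 m.
Invert the barometric formula: z = H ln(P₀/P).
P₀/P = 1001/553.1 = 1.8098; ln(1.8098) = 0.59322.
z = 8756.4 × 0.59322 = 5194.5 m.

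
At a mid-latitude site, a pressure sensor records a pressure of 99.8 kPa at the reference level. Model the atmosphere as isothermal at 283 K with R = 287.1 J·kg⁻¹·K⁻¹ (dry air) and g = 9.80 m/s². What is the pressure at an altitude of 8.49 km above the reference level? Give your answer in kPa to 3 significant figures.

Scale height: H = RT/g = 287.1 × 283 / 9.80 = 8290.7 m.
Barometric formula: P = P₀ exp(−z/H).
z/H = 8490.0/8290.7 = 1.0240; exp(−1.0240) = 0.35916.
P = 99.8 × 0.35916 = 35.844 kPa.

P ≈ 35.8 kPa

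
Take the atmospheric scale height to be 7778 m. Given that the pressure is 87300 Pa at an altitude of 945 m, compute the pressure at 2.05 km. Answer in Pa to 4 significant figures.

Between two levels, P₂ = P₁ exp(−Δz/H) with Δz = z₂ − z₁.
Δz = 2050.0 − 945.00 = 1105.0 m; Δz/H = 1105.0/7778.0 = 0.14207.
P₂ = 87300 × exp(−0.14207) = 87300 × 0.86756 = 75738 Pa.

P ≈ 75740 Pa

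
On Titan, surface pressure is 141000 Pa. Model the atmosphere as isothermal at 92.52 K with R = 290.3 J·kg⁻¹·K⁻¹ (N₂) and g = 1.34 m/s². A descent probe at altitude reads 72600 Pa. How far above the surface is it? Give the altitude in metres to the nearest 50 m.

z ≈ 13300 m

Scale height: H = RT/g = 290.3 × 92.52 / 1.34 = 20044 m.
Invert the barometric formula: z = H ln(P₀/P).
P₀/P = 141000/72600 = 1.9421; ln(1.9421) = 0.66377.
z = 20044 × 0.66377 = 13305 m.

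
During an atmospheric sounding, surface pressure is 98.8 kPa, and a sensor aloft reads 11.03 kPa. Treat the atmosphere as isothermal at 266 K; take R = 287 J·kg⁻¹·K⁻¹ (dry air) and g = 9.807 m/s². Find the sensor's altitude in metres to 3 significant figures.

z ≈ 17100 m

Scale height: H = RT/g = 287 × 266 / 9.807 = 7784.4 m.
Invert the barometric formula: z = H ln(P₀/P).
P₀/P = 98.8/11.03 = 8.9574; ln(8.9574) = 2.1925.
z = 7784.4 × 2.1925 = 17067 m.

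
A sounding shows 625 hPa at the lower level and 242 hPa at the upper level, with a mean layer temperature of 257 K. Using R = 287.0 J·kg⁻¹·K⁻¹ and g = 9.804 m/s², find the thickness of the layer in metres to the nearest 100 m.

Δz ≈ 7100 m

Hypsometric equation: Δz = (R T̄/g) ln(P₁/P₂).
R T̄/g = 287.0 × 257 / 9.804 = 7523.4 m.
ln(625/242) = ln(2.5826) = 0.94880.
Δz = 7523.4 × 0.94880 = 7138.2 m.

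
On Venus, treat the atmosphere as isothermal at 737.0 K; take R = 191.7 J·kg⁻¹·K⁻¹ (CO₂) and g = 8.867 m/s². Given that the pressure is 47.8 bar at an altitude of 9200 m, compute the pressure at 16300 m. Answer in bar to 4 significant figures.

P ≈ 30.61 bar

Scale height: H = RT/g = 191.7 × 737.0 / 8.867 = 15934 m.
Between two levels, P₂ = P₁ exp(−Δz/H) with Δz = z₂ − z₁.
Δz = 16300 − 9200.0 = 7100.0 m; Δz/H = 7100.0/15934 = 0.44559.
P₂ = 47.8 × exp(−0.44559) = 47.8 × 0.64045 = 30.614 bar.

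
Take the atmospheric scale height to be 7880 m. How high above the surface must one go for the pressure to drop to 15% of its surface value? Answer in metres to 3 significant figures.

Set P/P₀ = exp(−z/H) = 0.15, so z = −H ln(0.15).
−ln(0.15) = 1.8971; z = 7880.0 × 1.8971 = 14949 m.

z ≈ 14900 m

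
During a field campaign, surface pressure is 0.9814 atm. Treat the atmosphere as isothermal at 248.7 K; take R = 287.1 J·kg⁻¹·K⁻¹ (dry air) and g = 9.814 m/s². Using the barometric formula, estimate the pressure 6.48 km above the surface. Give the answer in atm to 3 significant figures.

P ≈ 0.403 atm

Scale height: H = RT/g = 287.1 × 248.7 / 9.814 = 7275.5 m.
Barometric formula: P = P₀ exp(−z/H).
z/H = 6480.0/7275.5 = 0.89066; exp(−0.89066) = 0.41038.
P = 0.9814 × 0.41038 = 0.40275 atm.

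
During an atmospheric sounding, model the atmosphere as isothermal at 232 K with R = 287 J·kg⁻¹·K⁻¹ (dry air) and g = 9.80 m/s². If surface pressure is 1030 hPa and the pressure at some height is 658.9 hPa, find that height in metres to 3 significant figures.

z ≈ 3040 m

Scale height: H = RT/g = 287 × 232 / 9.80 = 6794.3 m.
Invert the barometric formula: z = H ln(P₀/P).
P₀/P = 1030/658.9 = 1.5632; ln(1.5632) = 0.44674.
z = 6794.3 × 0.44674 = 3035.3 m.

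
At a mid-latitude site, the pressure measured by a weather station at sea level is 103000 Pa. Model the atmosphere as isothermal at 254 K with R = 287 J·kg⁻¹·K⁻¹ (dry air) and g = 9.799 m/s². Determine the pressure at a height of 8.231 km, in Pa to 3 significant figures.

P ≈ 34100 Pa

Scale height: H = RT/g = 287 × 254 / 9.799 = 7439.3 m.
Barometric formula: P = P₀ exp(−z/H).
z/H = 8231.0/7439.3 = 1.1064; exp(−1.1064) = 0.33075.
P = 103000 × 0.33075 = 34067 Pa.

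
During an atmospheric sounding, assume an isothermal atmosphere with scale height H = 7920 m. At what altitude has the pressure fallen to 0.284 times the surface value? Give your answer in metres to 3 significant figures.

z ≈ 9970 m

Set P/P₀ = exp(−z/H) = 0.284, so z = −H ln(0.284).
−ln(0.284) = 1.2588; z = 7920.0 × 1.2588 = 9969.7 m.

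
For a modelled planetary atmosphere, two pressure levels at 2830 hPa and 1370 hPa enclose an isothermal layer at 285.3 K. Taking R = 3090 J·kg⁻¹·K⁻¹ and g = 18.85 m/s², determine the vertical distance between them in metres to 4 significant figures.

Δz ≈ 33930 m

Hypsometric equation: Δz = (R T̄/g) ln(P₁/P₂).
R T̄/g = 3090 × 285.3 / 18.85 = 46768 m.
ln(2830/1370) = ln(2.0657) = 0.72547.
Δz = 46768 × 0.72547 = 33929 m.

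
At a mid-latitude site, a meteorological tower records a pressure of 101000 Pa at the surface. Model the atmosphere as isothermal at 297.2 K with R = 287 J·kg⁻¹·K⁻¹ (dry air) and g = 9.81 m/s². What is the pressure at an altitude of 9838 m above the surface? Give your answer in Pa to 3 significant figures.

P ≈ 32600 Pa

Scale height: H = RT/g = 287 × 297.2 / 9.81 = 8694.8 m.
Barometric formula: P = P₀ exp(−z/H).
z/H = 9838.0/8694.8 = 1.1315; exp(−1.1315) = 0.32255.
P = 101000 × 0.32255 = 32578 Pa.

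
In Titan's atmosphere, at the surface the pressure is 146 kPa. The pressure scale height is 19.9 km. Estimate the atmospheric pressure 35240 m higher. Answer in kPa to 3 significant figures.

P ≈ 24.8 kPa

Barometric formula: P = P₀ exp(−z/H).
z/H = 35240/19900 = 1.7709; exp(−1.7709) = 0.17018.
P = 146 × 0.17018 = 24.846 kPa.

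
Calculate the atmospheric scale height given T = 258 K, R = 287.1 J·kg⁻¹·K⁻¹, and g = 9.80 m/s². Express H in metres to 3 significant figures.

The scale height of an isothermal atmosphere is H = RT/g.
H = 287.1 × 258 / 9.80 = 74072/9.80 = 7558.4 m.

H ≈ 7560 m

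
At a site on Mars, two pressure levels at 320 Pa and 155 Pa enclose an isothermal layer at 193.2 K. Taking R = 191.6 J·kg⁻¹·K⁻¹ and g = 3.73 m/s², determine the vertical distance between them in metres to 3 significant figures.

Hypsometric equation: Δz = (R T̄/g) ln(P₁/P₂).
R T̄/g = 191.6 × 193.2 / 3.73 = 9924.2 m.
ln(320/155) = ln(2.0645) = 0.72489.
Δz = 9924.2 × 0.72489 = 7194.0 m.

Δz ≈ 7190 m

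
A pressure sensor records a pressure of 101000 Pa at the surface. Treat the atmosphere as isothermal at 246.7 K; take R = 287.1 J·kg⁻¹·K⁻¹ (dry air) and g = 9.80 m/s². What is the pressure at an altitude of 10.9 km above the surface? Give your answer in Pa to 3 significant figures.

P ≈ 22400 Pa

Scale height: H = RT/g = 287.1 × 246.7 / 9.80 = 7227.3 m.
Barometric formula: P = P₀ exp(−z/H).
z/H = 10900/7227.3 = 1.5082; exp(−1.5082) = 0.22131.
P = 101000 × 0.22131 = 22352 Pa.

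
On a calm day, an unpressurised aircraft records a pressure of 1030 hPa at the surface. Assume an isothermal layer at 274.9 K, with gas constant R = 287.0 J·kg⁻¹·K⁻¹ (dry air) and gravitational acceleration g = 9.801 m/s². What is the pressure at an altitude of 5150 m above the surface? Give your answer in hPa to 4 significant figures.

P ≈ 543.2 hPa

Scale height: H = RT/g = 287.0 × 274.9 / 9.801 = 8049.8 m.
Barometric formula: P = P₀ exp(−z/H).
z/H = 5150.0/8049.8 = 0.63977; exp(−0.63977) = 0.52741.
P = 1030 × 0.52741 = 543.23 hPa.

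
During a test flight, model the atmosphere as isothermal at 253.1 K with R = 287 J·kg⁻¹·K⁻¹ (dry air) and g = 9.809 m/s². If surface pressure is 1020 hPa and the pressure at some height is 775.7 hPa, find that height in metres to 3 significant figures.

Scale height: H = RT/g = 287 × 253.1 / 9.809 = 7405.4 m.
Invert the barometric formula: z = H ln(P₀/P).
P₀/P = 1020/775.7 = 1.3149; ln(1.3149) = 0.27376.
z = 7405.4 × 0.27376 = 2027.3 m.

z ≈ 2030 m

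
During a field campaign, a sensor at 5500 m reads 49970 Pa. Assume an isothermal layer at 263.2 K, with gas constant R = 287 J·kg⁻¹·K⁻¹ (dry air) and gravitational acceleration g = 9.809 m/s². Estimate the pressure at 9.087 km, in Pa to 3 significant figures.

Scale height: H = RT/g = 287 × 263.2 / 9.809 = 7700.9 m.
Between two levels, P₂ = P₁ exp(−Δz/H) with Δz = z₂ − z₁.
Δz = 9087.0 − 5500.0 = 3587.0 m; Δz/H = 3587.0/7700.9 = 0.46579.
P₂ = 49970 × exp(−0.46579) = 49970 × 0.62764 = 31363 Pa.

P ≈ 31400 Pa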